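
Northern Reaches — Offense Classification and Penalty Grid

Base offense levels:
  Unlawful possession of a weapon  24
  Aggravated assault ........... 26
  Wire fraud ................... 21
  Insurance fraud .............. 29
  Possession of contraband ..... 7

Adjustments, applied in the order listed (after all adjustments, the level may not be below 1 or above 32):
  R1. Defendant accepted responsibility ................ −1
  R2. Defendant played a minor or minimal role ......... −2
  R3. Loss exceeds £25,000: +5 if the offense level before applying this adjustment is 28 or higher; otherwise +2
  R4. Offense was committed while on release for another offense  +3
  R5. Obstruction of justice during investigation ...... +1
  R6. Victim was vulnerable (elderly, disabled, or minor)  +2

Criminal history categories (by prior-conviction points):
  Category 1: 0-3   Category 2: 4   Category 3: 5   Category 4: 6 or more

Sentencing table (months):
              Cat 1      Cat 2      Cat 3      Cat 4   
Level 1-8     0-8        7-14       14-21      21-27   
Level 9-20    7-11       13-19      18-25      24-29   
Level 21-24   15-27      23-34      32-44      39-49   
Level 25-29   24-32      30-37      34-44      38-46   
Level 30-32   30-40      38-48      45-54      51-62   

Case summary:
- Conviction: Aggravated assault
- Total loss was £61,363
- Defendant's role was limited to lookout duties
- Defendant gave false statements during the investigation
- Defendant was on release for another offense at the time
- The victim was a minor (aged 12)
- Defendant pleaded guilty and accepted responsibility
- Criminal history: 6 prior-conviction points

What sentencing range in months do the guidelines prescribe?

51-62 months

Base offense level for aggravated assault: 26.
R1 applies: 26 − 1 = 25.
R2 applies: 25 − 2 = 23.
R3 applies (level before this adjustment is 23 < 28, so +2): 23 + 2 = 25.
R4 applies: 25 + 3 = 28.
R5 applies: 28 + 1 = 29.
R6 applies: 29 + 2 = 31.
Final offense level: 31.
Criminal history: 6 prior points → Category 4 (6+).
Level 31 falls in the 30-32 band.
Grid: Level 30-32 × Category 4 = 51-62 months.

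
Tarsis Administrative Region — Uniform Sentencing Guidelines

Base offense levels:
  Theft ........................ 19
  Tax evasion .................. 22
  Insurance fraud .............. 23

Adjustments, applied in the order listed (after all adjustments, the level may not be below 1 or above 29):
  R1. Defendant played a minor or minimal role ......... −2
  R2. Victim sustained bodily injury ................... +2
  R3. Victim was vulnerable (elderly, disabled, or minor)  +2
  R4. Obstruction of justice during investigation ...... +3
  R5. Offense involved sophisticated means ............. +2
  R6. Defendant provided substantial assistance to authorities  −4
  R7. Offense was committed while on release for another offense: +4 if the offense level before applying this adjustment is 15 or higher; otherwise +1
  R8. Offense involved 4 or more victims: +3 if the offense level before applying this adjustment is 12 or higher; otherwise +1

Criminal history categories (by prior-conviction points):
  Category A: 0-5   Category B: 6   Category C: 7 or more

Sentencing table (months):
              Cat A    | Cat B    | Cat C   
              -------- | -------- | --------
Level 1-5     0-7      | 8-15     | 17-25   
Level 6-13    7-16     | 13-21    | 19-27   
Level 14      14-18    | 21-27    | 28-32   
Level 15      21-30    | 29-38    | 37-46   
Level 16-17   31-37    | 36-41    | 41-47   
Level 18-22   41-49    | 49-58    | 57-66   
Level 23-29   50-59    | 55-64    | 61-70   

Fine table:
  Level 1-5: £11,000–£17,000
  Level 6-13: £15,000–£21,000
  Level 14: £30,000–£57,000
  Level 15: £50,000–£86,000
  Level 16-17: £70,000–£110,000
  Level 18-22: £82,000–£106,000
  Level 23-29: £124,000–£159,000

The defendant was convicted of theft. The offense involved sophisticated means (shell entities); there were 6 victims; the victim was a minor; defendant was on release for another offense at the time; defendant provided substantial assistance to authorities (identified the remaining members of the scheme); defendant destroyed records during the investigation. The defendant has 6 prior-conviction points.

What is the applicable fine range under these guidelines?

Base offense level for theft: 19.
R2 does not apply.
R3 applies: 19 + 2 = 21.
R4 applies: 21 + 3 = 24.
R5 applies: 24 + 2 = 26.
R6 applies: 26 − 4 = 22.
R7 applies (level before this adjustment is 22 ≥ 15, so +4): 22 + 4 = 26.
R8 applies (level before this adjustment is 26 ≥ 12, so +3): 26 + 3 = 29.
Final offense level: 29.
Level 29 falls in the 23-29 band.
Fine table: Level 23-29 → £124,000–£159,000.

£124,000–£159,000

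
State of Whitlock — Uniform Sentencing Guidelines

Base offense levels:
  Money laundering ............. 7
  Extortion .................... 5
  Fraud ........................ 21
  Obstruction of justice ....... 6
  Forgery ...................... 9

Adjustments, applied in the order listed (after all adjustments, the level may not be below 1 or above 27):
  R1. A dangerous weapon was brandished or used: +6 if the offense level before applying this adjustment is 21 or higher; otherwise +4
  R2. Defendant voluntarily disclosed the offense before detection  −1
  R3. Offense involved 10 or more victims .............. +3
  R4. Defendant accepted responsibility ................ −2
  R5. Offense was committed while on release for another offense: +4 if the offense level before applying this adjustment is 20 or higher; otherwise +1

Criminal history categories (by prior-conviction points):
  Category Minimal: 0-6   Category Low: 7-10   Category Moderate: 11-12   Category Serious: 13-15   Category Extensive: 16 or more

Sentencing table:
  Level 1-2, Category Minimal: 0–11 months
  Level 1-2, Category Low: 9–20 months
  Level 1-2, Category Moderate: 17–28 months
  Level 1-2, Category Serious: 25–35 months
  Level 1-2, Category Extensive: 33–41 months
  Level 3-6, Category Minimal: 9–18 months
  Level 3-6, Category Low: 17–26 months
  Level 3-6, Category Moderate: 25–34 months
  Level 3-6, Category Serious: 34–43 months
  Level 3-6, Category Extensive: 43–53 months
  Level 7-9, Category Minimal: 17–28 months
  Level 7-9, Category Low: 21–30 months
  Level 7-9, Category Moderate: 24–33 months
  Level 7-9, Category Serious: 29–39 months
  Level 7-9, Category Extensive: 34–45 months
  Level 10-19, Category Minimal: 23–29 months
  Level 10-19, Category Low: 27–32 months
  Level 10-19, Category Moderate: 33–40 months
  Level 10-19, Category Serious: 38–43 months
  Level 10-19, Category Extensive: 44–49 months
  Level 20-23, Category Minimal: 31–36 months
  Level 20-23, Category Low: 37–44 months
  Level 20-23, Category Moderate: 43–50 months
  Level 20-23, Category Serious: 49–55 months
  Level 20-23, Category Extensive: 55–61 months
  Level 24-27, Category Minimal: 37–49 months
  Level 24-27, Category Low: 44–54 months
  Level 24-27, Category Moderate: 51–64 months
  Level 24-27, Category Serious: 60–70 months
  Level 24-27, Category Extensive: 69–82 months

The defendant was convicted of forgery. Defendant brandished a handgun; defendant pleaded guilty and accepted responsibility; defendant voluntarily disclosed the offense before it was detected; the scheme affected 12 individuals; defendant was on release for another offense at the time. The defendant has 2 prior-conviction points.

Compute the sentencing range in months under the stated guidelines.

Base offense level for forgery: 9.
R1 applies (level before this adjustment is 9 < 21, so +4): 9 + 4 = 13.
R2 applies: 13 − 1 = 12.
R3 applies: 12 + 3 = 15.
R4 applies: 15 − 2 = 13.
R5 applies (level before this adjustment is 13 < 20, so +1): 13 + 1 = 14.
Final offense level: 14.
Criminal history: 2 prior points → Category Minimal (0-6).
Level 14 falls in the 10-19 band.
Grid: Level 10-19 × Category Minimal = 23-29 months.

23-29 months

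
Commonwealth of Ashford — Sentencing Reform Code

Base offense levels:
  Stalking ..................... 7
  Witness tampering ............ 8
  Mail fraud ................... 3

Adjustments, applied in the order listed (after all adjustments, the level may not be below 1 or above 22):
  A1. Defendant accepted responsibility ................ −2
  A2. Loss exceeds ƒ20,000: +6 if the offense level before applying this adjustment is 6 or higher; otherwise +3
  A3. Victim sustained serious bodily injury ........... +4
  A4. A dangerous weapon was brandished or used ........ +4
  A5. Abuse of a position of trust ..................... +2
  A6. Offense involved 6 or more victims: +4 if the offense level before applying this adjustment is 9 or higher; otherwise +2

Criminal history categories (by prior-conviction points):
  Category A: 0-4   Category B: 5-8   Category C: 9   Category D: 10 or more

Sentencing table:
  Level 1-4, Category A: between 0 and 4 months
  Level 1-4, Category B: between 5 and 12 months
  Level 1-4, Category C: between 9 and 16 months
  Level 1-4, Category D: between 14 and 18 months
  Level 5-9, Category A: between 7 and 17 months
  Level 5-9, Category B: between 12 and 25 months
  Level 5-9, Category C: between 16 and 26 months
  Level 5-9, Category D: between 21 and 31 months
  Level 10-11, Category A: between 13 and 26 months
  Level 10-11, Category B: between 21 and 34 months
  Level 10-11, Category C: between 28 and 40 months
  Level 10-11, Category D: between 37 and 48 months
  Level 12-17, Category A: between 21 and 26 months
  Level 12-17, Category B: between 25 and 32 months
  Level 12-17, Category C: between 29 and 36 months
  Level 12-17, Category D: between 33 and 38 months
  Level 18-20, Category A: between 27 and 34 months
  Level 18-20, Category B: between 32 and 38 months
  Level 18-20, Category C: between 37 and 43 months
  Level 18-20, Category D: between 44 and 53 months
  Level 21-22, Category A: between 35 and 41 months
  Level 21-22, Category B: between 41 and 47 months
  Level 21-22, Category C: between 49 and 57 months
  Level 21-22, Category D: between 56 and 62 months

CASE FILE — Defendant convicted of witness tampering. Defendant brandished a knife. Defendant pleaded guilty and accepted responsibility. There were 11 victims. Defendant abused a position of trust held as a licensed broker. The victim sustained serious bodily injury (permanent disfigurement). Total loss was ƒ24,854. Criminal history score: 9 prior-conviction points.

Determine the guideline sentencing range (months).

49-57 months

Base offense level for witness tampering: 8.
A1 applies: 8 − 2 = 6.
A2 applies (level before this adjustment is 6 ≥ 6, so +6): 6 + 6 = 12.
A3 applies: 12 + 4 = 16.
A4 applies: 16 + 4 = 20.
A5 applies: 20 + 2 = 22.
A6 applies (level before this adjustment is 22 ≥ 9, so +4): 22 + 4 = 26.
Level 26 exceeds the maximum of 22; capped at 22.
Final offense level: 22.
Criminal history: 9 prior points → Category C (9).
Level 22 falls in the 21-22 band.
Grid: Level 21-22 × Category C = 49-57 months.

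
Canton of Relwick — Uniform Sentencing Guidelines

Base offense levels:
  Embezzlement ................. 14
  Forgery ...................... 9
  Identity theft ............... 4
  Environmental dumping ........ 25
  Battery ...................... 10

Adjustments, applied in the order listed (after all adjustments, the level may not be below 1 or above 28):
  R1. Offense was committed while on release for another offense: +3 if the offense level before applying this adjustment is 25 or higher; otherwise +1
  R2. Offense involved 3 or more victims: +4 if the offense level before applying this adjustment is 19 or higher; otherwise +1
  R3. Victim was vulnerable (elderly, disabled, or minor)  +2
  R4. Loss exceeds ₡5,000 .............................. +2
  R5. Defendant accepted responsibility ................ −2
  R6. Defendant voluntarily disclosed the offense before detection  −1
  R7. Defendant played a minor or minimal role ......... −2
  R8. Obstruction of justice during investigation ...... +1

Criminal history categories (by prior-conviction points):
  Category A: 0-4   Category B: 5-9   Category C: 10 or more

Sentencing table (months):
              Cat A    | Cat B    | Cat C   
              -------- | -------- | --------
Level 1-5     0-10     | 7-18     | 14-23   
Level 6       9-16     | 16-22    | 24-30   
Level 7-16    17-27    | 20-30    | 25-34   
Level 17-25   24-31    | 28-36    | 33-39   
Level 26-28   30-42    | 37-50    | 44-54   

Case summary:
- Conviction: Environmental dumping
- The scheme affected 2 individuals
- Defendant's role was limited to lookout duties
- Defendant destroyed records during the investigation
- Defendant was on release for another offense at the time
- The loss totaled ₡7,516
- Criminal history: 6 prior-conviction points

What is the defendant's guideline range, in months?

37-50 months

Base offense level for environmental dumping: 25.
R1 applies (level before this adjustment is 25 ≥ 25, so +3): 25 + 3 = 28.
R3 does not apply.
R4 applies: 28 + 2 = 30.
R5 does not apply.
R6 does not apply.
R7 applies: 30 − 2 = 28.
R8 applies: 28 + 1 = 29.
Level 29 exceeds the maximum of 28; capped at 28.
Final offense level: 28.
Criminal history: 6 prior points → Category B (5-9).
Level 28 falls in the 26-28 band.
Grid: Level 26-28 × Category B = 37-50 months.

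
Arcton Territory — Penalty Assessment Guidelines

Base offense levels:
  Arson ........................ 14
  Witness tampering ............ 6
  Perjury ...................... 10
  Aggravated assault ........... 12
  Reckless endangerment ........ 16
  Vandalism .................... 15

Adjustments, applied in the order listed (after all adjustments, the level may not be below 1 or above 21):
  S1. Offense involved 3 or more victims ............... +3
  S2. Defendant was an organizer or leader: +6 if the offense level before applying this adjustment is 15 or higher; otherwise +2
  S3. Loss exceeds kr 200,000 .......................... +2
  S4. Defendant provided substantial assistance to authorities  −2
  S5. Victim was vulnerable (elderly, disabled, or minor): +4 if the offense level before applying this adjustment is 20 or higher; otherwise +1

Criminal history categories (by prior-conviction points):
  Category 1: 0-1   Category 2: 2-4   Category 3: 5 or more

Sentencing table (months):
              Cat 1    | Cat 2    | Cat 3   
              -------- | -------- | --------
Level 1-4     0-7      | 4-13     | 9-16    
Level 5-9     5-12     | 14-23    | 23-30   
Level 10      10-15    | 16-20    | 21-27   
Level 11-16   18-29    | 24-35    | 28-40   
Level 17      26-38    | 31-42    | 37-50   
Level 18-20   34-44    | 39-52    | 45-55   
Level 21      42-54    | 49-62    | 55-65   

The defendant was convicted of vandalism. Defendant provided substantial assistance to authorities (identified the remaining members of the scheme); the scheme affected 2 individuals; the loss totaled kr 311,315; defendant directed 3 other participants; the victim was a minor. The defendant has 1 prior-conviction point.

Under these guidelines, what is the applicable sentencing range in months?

Base offense level for vandalism: 15.
S1 does not apply.
S2 applies (level before this adjustment is 15 ≥ 15, so +6): 15 + 6 = 21.
S3 applies: 21 + 2 = 23.
S4 applies: 23 − 2 = 21.
S5 applies (level before this adjustment is 21 ≥ 20, so +4): 21 + 4 = 25.
Level 25 exceeds the maximum of 21; capped at 21.
Final offense level: 21.
Criminal history: 1 prior point → Category 1 (0-1).
Level 21 falls in the 21 band.
Grid: Level 21 × Category 1 = 42-54 months.

42-54 months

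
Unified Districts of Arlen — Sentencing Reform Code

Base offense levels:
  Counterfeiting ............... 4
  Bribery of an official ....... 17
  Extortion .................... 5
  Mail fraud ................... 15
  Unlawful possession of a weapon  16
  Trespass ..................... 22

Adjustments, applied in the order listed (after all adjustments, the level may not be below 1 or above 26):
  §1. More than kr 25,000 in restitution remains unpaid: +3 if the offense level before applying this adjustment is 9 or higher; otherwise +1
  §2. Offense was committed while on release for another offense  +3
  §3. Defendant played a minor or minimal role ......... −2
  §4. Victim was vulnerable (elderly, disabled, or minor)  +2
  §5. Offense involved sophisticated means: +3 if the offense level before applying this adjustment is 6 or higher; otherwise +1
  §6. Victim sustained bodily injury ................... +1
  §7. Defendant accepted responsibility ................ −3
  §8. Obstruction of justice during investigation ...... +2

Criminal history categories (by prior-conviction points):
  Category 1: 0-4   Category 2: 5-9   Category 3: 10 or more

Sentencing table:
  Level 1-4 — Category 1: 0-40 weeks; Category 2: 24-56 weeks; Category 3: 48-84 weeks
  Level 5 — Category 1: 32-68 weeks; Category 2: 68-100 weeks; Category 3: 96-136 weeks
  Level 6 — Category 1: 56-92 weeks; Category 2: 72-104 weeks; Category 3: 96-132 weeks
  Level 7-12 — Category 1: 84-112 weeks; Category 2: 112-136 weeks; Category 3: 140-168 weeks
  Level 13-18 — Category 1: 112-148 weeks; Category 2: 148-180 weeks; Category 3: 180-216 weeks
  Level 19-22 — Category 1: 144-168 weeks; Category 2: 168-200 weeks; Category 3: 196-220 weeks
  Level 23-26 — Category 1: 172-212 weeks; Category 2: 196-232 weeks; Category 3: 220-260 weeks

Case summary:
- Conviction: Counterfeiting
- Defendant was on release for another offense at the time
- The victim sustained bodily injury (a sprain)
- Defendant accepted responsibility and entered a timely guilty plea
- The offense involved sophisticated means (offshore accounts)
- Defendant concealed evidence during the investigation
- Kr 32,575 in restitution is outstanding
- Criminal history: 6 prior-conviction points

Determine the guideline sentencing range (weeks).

112-136 weeks

Base offense level for counterfeiting: 4.
§1 applies (level before this adjustment is 4 < 9, so +1): 4 + 1 = 5.
§2 applies: 5 + 3 = 8.
§3 does not apply.
§4 does not apply.
§5 applies (level before this adjustment is 8 ≥ 6, so +3): 8 + 3 = 11.
§6 applies: 11 + 1 = 12.
§7 applies: 12 − 3 = 9.
§8 applies: 9 + 2 = 11.
Final offense level: 11.
Criminal history: 6 prior points → Category 2 (5-9).
Level 11 falls in the 7-12 band.
Grid: Level 7-12 × Category 2 = 112-136 weeks.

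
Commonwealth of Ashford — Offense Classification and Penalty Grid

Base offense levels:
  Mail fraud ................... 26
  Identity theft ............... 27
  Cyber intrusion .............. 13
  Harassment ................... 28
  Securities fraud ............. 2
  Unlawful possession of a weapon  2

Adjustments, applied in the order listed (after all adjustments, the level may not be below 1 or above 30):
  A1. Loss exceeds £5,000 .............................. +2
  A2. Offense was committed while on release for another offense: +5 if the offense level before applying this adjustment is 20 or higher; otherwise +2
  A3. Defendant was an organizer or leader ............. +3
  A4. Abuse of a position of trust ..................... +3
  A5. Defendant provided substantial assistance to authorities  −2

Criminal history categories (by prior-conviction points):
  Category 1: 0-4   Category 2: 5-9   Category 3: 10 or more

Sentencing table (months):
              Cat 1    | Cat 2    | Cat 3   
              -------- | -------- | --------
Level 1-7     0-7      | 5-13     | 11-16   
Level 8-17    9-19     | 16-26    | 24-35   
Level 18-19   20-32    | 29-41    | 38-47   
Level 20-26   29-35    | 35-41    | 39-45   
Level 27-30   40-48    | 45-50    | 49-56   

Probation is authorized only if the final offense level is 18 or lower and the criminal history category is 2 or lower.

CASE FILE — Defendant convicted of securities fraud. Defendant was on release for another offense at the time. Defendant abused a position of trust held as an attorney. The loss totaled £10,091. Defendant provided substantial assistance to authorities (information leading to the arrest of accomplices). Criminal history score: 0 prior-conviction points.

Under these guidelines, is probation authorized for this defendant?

Yes

Base offense level for securities fraud: 2.
A1 applies: 2 + 2 = 4.
A2 applies (level before this adjustment is 4 < 20, so +2): 4 + 2 = 6.
A3 does not apply.
A4 applies: 6 + 3 = 9.
A5 applies: 9 − 2 = 7.
Final offense level: 7.
Criminal history: 0 prior points → Category 1 (0-4).
Level 7 falls in the 1-7 band.
Grid: Level 1-7 × Category 1 = 0-7 months.
Probation check: level 7 ≤ 18 and category 1 ≤ 2 → eligible.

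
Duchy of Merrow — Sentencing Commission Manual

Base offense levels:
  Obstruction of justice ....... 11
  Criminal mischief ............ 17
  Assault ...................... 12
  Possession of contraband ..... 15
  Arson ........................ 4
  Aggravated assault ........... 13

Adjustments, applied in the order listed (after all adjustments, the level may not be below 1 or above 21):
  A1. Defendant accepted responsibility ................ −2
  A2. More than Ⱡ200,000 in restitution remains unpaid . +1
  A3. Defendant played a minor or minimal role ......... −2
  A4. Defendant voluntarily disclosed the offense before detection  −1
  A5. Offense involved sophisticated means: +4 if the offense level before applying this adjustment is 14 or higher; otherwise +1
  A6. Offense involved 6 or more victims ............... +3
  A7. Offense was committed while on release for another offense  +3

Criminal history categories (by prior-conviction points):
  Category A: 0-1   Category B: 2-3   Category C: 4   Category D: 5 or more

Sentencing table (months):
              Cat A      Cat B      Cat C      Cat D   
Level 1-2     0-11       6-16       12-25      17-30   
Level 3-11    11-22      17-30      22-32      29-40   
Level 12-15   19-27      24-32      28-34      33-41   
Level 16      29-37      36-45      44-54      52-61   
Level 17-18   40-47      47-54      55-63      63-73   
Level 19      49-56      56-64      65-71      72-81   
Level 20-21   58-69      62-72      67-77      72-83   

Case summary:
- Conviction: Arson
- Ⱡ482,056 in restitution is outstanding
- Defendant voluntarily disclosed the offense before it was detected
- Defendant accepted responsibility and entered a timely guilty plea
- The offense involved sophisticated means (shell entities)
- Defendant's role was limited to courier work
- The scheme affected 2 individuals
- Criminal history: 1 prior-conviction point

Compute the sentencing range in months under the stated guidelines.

Base offense level for arson: 4.
A1 applies: 4 − 2 = 2.
A2 applies: 2 + 1 = 3.
A3 applies: 3 − 2 = 1.
A4 applies: 1 − 1 = 0.
A5 applies (level before this adjustment is 0 < 14, so +1): 0 + 1 = 1.
A6 does not apply.
A7 does not apply.
Final offense level: 1.
Criminal history: 1 prior point → Category A (0-1).
Level 1 falls in the 1-2 band.
Grid: Level 1-2 × Category A = 0-11 months.

0-11 months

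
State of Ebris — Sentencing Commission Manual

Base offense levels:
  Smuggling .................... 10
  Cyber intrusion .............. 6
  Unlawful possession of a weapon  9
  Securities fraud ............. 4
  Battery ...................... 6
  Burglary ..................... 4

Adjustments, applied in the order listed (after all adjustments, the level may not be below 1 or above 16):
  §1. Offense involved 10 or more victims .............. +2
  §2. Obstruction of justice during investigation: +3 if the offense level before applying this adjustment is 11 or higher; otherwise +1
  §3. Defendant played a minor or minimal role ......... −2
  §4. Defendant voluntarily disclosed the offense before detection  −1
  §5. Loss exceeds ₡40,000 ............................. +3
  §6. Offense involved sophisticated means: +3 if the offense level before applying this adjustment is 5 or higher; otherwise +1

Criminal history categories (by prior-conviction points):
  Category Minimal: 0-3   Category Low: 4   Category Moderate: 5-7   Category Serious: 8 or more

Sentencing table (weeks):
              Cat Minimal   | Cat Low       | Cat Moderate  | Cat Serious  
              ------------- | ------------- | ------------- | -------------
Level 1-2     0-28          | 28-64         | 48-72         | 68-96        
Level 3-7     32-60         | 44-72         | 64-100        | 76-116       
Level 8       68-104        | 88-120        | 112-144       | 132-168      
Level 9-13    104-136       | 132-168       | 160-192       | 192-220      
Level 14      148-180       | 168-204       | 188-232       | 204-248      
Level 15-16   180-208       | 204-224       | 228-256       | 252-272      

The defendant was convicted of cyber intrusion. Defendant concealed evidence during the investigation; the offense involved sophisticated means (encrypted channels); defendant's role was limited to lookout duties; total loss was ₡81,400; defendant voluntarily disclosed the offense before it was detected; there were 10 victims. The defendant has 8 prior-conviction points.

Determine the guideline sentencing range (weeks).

Base offense level for cyber intrusion: 6.
§1 applies: 6 + 2 = 8.
§2 applies (level before this adjustment is 8 < 11, so +1): 8 + 1 = 9.
§3 applies: 9 − 2 = 7.
§4 applies: 7 − 1 = 6.
§5 applies: 6 + 3 = 9.
§6 applies (level before this adjustment is 9 ≥ 5, so +3): 9 + 3 = 12.
Final offense level: 12.
Criminal history: 8 prior points → Category Serious (8+).
Level 12 falls in the 9-13 band.
Grid: Level 9-13 × Category Serious = 192-220 weeks.

192-220 weeks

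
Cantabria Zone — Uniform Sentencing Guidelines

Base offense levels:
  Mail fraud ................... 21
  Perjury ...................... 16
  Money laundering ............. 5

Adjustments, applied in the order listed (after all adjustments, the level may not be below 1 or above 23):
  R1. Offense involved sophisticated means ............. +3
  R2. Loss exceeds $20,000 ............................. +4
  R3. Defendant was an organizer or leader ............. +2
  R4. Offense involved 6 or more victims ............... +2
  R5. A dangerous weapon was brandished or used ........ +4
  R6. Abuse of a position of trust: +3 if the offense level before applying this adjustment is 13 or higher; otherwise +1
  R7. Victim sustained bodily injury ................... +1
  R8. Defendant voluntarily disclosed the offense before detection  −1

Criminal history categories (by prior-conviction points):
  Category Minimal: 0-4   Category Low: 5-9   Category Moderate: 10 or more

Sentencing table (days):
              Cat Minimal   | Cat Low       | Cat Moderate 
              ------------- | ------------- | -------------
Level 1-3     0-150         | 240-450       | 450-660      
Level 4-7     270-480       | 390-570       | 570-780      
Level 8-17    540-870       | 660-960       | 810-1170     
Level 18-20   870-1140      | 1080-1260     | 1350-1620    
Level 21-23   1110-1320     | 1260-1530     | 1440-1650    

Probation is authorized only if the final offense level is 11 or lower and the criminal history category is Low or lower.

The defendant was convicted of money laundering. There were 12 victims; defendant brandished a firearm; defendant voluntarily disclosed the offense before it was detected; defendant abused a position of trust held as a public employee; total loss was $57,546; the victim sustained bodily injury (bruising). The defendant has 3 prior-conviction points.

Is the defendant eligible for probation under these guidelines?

Base offense level for money laundering: 5.
R2 applies: 5 + 4 = 9.
R4 applies: 9 + 2 = 11.
R5 applies: 11 + 4 = 15.
R6 applies (level before this adjustment is 15 ≥ 13, so +3): 15 + 3 = 18.
R7 applies: 18 + 1 = 19.
R8 applies: 19 − 1 = 18.
Final offense level: 18.
Criminal history: 3 prior points → Category Minimal (0-4).
Level 18 falls in the 18-20 band.
Grid: Level 18-20 × Category Minimal = 870-1140 days.
Probation check: level 18 > 11 and category Minimal ≤ Low → not eligible.

No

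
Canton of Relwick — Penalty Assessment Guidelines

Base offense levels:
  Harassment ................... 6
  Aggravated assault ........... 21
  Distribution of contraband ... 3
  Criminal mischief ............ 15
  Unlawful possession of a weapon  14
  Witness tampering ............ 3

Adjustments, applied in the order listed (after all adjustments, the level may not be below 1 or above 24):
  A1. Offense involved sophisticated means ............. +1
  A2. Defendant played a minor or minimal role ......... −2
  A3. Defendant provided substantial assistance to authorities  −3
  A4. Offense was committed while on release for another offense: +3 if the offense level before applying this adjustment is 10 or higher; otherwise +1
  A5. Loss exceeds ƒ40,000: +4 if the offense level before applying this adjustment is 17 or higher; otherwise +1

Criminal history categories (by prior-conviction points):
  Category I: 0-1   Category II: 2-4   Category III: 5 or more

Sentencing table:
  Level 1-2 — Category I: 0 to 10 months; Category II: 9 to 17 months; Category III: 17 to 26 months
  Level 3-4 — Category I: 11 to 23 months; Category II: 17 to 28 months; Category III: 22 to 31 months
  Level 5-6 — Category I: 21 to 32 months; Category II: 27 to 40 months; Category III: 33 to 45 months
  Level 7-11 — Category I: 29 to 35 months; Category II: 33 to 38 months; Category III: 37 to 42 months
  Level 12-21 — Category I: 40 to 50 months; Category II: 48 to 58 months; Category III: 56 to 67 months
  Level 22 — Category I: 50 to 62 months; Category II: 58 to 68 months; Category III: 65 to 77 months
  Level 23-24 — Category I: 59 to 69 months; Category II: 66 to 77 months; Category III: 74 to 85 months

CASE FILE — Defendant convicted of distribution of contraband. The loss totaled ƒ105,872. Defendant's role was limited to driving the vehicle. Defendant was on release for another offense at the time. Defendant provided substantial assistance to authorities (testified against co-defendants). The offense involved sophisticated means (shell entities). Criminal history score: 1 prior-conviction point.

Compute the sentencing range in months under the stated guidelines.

0-10 months

Base offense level for distribution of contraband: 3.
A1 applies: 3 + 1 = 4.
A2 applies: 4 − 2 = 2.
A3 applies: 2 − 3 = -1.
A4 applies (level before this adjustment is -1 < 10, so +1): -1 + 1 = 0.
A5 applies (level before this adjustment is 0 < 17, so +1): 0 + 1 = 1.
Final offense level: 1.
Criminal history: 1 prior point → Category I (0-1).
Level 1 falls in the 1-2 band.
Grid: Level 1-2 × Category I = 0-10 months.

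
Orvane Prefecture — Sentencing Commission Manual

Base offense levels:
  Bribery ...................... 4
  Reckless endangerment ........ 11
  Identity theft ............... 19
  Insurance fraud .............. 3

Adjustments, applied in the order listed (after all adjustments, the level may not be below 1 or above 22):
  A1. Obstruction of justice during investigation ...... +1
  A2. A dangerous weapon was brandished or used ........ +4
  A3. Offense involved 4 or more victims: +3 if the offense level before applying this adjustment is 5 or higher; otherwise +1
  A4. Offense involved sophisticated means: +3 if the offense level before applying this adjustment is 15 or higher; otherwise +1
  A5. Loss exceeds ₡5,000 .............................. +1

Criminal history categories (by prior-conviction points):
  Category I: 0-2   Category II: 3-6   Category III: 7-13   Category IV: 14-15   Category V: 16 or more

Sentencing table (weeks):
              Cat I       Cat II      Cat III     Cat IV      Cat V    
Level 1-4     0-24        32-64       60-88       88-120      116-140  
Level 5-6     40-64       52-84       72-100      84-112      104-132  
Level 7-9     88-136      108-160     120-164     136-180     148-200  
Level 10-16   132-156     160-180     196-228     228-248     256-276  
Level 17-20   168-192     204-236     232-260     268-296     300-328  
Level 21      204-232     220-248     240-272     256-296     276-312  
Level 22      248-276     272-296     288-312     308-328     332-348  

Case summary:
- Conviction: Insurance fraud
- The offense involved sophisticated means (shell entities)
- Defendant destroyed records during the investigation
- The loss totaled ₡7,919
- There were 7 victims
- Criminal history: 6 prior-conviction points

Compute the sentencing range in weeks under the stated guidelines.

108-160 weeks

Base offense level for insurance fraud: 3.
A1 applies: 3 + 1 = 4.
A3 applies (level before this adjustment is 4 < 5, so +1): 4 + 1 = 5.
A4 applies (level before this adjustment is 5 < 15, so +1): 5 + 1 = 6.
A5 applies: 6 + 1 = 7.
Final offense level: 7.
Criminal history: 6 prior points → Category II (3-6).
Level 7 falls in the 7-9 band.
Grid: Level 7-9 × Category II = 108-160 weeks.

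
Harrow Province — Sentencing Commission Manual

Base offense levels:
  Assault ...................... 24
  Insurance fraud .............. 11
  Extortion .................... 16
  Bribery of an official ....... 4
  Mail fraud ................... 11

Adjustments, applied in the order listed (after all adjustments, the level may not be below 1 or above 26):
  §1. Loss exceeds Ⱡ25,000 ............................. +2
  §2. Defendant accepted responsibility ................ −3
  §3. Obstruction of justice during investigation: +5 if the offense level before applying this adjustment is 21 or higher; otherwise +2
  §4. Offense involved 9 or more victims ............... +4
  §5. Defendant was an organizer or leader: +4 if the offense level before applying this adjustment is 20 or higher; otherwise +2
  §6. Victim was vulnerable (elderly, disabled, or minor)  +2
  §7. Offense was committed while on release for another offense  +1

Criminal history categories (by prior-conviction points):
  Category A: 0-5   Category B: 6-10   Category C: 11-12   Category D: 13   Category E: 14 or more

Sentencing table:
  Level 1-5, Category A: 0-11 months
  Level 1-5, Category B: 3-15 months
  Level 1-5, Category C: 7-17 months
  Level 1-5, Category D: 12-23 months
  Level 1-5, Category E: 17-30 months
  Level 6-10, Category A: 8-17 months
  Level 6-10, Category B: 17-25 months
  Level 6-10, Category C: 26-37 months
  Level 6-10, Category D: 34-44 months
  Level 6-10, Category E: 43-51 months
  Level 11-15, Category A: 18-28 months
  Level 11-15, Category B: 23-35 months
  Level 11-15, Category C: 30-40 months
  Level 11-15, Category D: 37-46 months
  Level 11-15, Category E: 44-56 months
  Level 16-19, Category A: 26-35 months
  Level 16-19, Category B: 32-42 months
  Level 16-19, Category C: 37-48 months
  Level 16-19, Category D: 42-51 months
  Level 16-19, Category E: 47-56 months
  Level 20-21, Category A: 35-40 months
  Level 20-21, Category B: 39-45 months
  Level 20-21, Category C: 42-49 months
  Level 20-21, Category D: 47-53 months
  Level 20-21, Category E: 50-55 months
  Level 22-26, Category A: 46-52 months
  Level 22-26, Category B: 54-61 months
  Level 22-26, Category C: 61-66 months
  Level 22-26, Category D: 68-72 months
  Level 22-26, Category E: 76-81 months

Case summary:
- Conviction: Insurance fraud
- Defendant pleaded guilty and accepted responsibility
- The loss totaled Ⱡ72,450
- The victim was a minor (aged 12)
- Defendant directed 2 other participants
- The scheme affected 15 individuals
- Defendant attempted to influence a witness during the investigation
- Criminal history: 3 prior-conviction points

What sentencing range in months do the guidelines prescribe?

35-40 months

Base offense level for insurance fraud: 11.
§1 applies: 11 + 2 = 13.
§2 applies: 13 − 3 = 10.
§3 applies (level before this adjustment is 10 < 21, so +2): 10 + 2 = 12.
§4 applies: 12 + 4 = 16.
§5 applies (level before this adjustment is 16 < 20, so +2): 16 + 2 = 18.
§6 applies: 18 + 2 = 20.
§7 does not apply.
Final offense level: 20.
Criminal history: 3 prior points → Category A (0-5).
Level 20 falls in the 20-21 band.
Grid: Level 20-21 × Category A = 35-40 months.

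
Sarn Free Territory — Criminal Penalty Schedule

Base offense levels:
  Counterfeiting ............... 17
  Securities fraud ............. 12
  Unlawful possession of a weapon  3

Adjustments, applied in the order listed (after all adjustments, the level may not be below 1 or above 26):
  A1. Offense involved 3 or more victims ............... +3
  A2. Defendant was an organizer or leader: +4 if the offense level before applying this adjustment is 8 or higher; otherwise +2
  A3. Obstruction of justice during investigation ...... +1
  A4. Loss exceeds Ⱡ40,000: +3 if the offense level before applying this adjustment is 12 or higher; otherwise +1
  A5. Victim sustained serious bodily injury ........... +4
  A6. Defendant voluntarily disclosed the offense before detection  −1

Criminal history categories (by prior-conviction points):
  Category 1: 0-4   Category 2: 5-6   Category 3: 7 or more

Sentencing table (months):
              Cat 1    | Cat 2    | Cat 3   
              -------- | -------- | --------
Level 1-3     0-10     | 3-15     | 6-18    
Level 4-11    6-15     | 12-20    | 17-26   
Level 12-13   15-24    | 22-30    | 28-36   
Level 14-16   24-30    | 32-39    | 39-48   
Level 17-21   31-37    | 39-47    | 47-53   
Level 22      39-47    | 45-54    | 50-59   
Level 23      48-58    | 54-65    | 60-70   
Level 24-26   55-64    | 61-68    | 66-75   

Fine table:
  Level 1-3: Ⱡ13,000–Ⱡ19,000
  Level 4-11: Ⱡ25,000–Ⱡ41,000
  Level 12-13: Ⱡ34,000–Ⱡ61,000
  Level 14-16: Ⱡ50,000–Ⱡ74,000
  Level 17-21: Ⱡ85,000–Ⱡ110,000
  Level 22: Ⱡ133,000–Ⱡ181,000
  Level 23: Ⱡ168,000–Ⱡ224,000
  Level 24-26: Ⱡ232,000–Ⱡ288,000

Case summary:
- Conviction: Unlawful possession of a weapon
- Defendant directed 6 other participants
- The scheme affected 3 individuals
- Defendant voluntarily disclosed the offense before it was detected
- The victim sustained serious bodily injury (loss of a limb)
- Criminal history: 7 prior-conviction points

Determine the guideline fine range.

Ⱡ25,000–Ⱡ41,000

Base offense level for unlawful possession of a weapon: 3.
A1 applies: 3 + 3 = 6.
A2 applies (level before this adjustment is 6 < 8, so +2): 6 + 2 = 8.
A4 does not apply.
A5 applies: 8 + 4 = 12.
A6 applies: 12 − 1 = 11.
Final offense level: 11.
Level 11 falls in the 4-11 band.
Fine table: Level 4-11 → Ⱡ25,000–Ⱡ41,000.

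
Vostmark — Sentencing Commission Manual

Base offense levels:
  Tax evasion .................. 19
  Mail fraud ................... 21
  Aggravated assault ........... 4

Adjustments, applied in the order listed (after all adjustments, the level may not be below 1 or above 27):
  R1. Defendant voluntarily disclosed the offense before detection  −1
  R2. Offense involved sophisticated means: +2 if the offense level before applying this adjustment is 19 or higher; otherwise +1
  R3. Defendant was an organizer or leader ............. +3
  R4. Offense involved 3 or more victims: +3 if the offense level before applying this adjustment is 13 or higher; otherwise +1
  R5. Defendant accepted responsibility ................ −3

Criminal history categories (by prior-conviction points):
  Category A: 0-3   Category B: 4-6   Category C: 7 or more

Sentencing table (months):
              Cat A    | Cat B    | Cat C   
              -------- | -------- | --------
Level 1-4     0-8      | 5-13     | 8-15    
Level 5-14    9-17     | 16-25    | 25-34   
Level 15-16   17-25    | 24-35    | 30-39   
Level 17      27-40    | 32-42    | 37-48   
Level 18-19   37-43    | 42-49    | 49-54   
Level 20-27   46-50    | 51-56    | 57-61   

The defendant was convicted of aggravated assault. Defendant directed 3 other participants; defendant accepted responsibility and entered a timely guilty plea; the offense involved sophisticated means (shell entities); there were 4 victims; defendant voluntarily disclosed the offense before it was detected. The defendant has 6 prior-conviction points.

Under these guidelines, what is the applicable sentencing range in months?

Base offense level for aggravated assault: 4.
R1 applies: 4 − 1 = 3.
R2 applies (level before this adjustment is 3 < 19, so +1): 3 + 1 = 4.
R3 applies: 4 + 3 = 7.
R4 applies (level before this adjustment is 7 < 13, so +1): 7 + 1 = 8.
R5 applies: 8 − 3 = 5.
Final offense level: 5.
Criminal history: 6 prior points → Category B (4-6).
Level 5 falls in the 5-14 band.
Grid: Level 5-14 × Category B = 16-25 months.

16-25 months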